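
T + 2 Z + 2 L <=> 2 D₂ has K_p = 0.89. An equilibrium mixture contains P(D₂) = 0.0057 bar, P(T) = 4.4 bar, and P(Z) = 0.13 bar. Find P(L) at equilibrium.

At equilibrium, K_p = P(D₂)² / (P(T)·P(Z)²·P(L)²) = 0.89.
(0.0057)² / ((4.4)·(0.13)²·(P(L))²) = 0.89
P(L)² = 4.91e-4 ⇒ P(L) = 0.022 bar

P(L) = 0.022 bar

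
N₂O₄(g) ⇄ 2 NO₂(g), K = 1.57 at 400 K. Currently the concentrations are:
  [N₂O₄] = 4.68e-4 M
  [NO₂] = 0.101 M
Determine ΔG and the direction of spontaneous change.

ΔG = 8.75 kJ/mol; the forward reaction is non-spontaneous

Q = [NO₂]² / [N₂O₄] = (0.101)² / (4.68e-4) = 21.8
ΔG = RT ln(Q/K) = (8.314 J mol⁻¹ K⁻¹)(400 K) × ln(21.8/1.57)
   = (3.326 kJ/mol)(2.631) = 8.75 kJ/mol
ΔG > 0, so the forward reaction is non-spontaneous (proceeds in reverse).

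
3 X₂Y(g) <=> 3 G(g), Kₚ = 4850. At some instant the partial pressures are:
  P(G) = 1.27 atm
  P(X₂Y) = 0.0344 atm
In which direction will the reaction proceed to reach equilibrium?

reverse (toward reactants)

Qₚ = P(G)³ / P(X₂Y)³ = (1.27)³ / (0.0344)³ = 50300
Qₚ = 50300 > Kₚ = 4850, so the reverse reaction proceeds.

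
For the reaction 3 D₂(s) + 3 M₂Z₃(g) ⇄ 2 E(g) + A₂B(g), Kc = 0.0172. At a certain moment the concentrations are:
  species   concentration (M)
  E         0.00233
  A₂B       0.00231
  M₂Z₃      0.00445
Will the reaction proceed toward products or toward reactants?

reverse (toward reactants)

(D₂ is a pure solid — omitted from Qc.)
Qc = [E]²·[A₂B] / [M₂Z₃]³ = (0.00233)²·(0.00231) / (0.00445)³ = 0.142
Qc = 0.142 > Kc = 0.0172, so the reverse reaction proceeds.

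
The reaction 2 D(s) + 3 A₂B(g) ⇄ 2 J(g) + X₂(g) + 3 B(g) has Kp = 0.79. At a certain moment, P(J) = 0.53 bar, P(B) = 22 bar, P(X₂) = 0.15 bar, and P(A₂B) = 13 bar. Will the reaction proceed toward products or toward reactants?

in the forward direction

(D is a pure solid — omitted from Qp.)
Qp = P(J)²·P(X₂)·P(B)³ / P(A₂B)³ = (0.53)²·(0.15)·(22)³ / (13)³ = 0.20
Qp = 0.20 < Kp = 0.79, so the forward reaction proceeds.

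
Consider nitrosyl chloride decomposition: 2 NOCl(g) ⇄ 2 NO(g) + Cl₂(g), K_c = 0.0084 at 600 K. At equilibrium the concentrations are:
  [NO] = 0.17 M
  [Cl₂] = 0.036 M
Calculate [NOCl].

[NOCl] = 0.35 M

At equilibrium, K_c = [NO]²·[Cl₂] / [NOCl]² = 0.0084.
(0.17)²·(0.036) / ([NOCl])² = 0.0084
[NOCl]² = 0.124 ⇒ [NOCl] = 0.35 M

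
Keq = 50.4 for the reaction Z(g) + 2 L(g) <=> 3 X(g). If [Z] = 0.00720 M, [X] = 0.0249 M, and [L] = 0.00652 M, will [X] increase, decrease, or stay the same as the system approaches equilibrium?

Q = [X]³ / ([Z]·[L]²) = (0.0249)³ / ((0.00720)·(0.00652)²) = 50.4
Q = 50.4 = Keq; the system is at equilibrium.

stay the same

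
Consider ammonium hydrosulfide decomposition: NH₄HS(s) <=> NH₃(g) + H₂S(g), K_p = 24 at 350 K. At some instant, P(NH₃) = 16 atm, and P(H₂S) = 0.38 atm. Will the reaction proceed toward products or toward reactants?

(NH₄HS is a pure solid — omitted from Q_p.)
Q_p = P(NH₃)·P(H₂S) = (16)·(0.38) = 6.1
Q_p = 6.1 < K_p = 24, so the forward reaction proceeds.

forward (toward products)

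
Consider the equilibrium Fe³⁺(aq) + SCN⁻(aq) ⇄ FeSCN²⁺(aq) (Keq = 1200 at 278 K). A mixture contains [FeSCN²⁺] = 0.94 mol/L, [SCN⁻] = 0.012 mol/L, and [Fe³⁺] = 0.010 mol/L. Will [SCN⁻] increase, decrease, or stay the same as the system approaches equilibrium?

increase

Q = [FeSCN²⁺] / ([Fe³⁺]·[SCN⁻]) = (0.94) / ((0.010)·(0.012)) = 7800
Q = 7800 > Keq = 1200: net reverse reaction.
SCN⁻ is a reactant, so it increases.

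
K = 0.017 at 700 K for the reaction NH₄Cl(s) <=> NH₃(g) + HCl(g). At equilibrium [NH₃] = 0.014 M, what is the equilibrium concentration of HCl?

[HCl] = 1.2 M

(NH₄Cl is a pure solid — omitted from K.)
At equilibrium, K = [NH₃]·[HCl] = 0.017.
(0.014)·([HCl]) = 0.017
[HCl] = 1.21 = 1.2 M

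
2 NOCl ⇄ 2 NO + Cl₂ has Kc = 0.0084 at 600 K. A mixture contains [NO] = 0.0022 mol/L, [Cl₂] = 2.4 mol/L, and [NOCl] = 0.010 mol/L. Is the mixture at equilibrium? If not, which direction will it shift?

Qc = [NO]²·[Cl₂] / [NOCl]² = (0.0022)²·(2.4) / (0.010)² = 0.12
Qc = 0.12 > Kc = 0.0084: net reverse reaction.

no; Q > K, reaction proceeds in reverse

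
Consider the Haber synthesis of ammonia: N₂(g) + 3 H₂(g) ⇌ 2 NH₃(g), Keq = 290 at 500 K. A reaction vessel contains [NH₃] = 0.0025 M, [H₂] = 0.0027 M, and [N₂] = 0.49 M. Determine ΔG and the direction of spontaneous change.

Q = [NH₃]² / ([N₂]·[H₂]³) = (0.0025)² / ((0.49)·(0.0027)³) = 648
ΔG = RT ln(Q/Keq) = (8.314 J mol⁻¹ K⁻¹)(500 K) × ln(648/290)
   = (4.157 kJ/mol)(0.8040) = 3.34 kJ/mol
ΔG > 0, so the forward reaction is non-spontaneous (proceeds in reverse).

ΔG = 3.34 kJ/mol; the forward reaction is non-spontaneous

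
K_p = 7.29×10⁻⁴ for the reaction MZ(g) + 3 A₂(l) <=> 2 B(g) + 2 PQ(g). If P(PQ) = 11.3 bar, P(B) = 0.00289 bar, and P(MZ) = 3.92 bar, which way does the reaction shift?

forward (toward products)

(A₂ is a pure liquid — omitted from Q_p.)
Q_p = P(B)²·P(PQ)² / P(MZ) = (0.00289)²·(11.3)² / (3.92) = 2.72×10⁻⁴
Q_p = 2.72×10⁻⁴ < K_p = 7.29×10⁻⁴, so the forward reaction proceeds.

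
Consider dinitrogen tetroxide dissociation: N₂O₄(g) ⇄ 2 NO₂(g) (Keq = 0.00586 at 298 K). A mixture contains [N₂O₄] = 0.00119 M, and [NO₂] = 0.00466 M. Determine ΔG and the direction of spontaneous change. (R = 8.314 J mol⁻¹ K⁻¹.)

Q = [NO₂]² / [N₂O₄] = (0.00466)² / (0.00119) = 0.0182
ΔG = RT ln(Q/Keq) = (8.314 J mol⁻¹ K⁻¹)(298 K) × ln(0.0182/0.00586)
   = (2.478 kJ/mol)(1.133) = 2.81 kJ/mol
ΔG > 0, so the forward reaction is non-spontaneous (proceeds in reverse).

ΔG = 2.81 kJ/mol; the forward reaction is non-spontaneous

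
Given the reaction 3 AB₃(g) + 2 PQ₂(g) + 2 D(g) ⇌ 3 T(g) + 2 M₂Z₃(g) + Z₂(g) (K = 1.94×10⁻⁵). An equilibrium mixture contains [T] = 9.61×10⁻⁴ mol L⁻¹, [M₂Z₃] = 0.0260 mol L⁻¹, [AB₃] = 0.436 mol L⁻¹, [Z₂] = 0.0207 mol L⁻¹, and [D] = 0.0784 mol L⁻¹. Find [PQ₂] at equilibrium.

[PQ₂] = 0.00112 mol L⁻¹

At equilibrium, K = [T]³·[M₂Z₃]²·[Z₂] / ([AB₃]³·[PQ₂]²·[D]²) = 1.94×10⁻⁵.
(9.61×10⁻⁴)³·(0.0260)²·(0.0207) / ((0.436)³·([PQ₂])²·(0.0784)²) = 1.94×10⁻⁵
[PQ₂]² = 1.26×10⁻⁶ ⇒ [PQ₂] = 0.00112 mol L⁻¹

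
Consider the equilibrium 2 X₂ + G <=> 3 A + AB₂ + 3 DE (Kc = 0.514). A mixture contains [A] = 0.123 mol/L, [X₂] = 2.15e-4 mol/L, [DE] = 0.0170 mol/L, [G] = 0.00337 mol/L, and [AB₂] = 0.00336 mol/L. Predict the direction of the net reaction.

in the forward direction

Qc = [A]³·[AB₂]·[DE]³ / ([X₂]²·[G]) = (0.123)³·(0.00336)·(0.0170)³ / ((2.15e-4)²·(0.00337)) = 0.197
Qc = 0.197 < Kc = 0.514, so the forward reaction proceeds.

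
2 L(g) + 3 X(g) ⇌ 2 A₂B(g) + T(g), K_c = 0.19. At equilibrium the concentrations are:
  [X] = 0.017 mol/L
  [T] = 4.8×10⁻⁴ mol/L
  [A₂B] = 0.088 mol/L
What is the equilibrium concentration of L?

[L] = 2.0 mol/L

At equilibrium, K_c = [A₂B]²·[T] / ([L]²·[X]³) = 0.19.
(0.088)²·(4.8×10⁻⁴) / (([L])²·(0.017)³) = 0.19
[L]² = 3.98 ⇒ [L] = 2.0 mol/L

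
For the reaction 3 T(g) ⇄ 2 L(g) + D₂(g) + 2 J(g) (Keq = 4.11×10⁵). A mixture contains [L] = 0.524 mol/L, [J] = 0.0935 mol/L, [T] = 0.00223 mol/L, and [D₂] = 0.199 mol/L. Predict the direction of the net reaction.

Q = [L]²·[D₂]·[J]² / [T]³ = (0.524)²·(0.199)·(0.0935)² / (0.00223)³ = 43100
Q = 43100 < Keq = 4.11×10⁵, so the forward reaction proceeds.

to the right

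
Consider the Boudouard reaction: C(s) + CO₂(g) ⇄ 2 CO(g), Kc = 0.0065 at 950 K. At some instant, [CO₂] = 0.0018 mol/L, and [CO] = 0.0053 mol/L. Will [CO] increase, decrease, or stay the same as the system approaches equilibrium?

(C is a pure solid — omitted from Qc.)
Qc = [CO]² / [CO₂] = (0.0053)² / (0.0018) = 0.016
Qc = 0.016 > Kc = 0.0065: net reverse reaction.
CO is a product, so it decreases.

decrease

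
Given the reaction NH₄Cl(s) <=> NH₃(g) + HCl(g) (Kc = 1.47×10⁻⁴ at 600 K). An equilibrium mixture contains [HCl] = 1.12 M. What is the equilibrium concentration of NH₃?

(NH₄Cl is a pure solid — omitted from Kc.)
At equilibrium, Kc = [NH₃]·[HCl] = 1.47×10⁻⁴.
([NH₃])·(1.12) = 1.47×10⁻⁴
[NH₃] = 1.31×10⁻⁴ M

[NH₃] = 1.31×10⁻⁴ M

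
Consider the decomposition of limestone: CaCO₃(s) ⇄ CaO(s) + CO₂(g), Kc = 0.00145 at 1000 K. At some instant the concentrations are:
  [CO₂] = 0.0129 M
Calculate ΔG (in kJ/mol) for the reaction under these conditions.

ΔG = 18.2 kJ/mol

(CaCO₃, CaO are pure solids — omitted from Qc.)
Qc = [CO₂] = 0.0129
ΔG = RT ln(Qc/Kc) = (8.314 J mol⁻¹ K⁻¹)(1000 K) × ln(0.0129/0.00145)
   = (8.314 kJ/mol)(2.186) = 18.2 kJ/mol
ΔG > 0, so the forward reaction is non-spontaneous (proceeds in reverse).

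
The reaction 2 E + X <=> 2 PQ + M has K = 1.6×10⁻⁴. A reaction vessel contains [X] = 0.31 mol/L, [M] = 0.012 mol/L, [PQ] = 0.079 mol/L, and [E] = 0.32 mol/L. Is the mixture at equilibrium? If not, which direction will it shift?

Q = [PQ]²·[M] / ([E]²·[X]) = (0.079)²·(0.012) / ((0.32)²·(0.31)) = 0.0024
Q = 0.0024 > K = 1.6×10⁻⁴: net reverse reaction.

no; Q > K, reaction proceeds in reverse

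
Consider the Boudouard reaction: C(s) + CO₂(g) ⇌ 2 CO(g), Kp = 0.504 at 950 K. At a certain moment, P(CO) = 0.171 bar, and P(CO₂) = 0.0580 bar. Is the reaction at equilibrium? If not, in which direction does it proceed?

(C is a pure solid — omitted from Qp.)
Qp = P(CO)² / P(CO₂) = (0.171)² / (0.0580) = 0.504
Qp = 0.504 = Kp, so the system is already at equilibrium.

at equilibrium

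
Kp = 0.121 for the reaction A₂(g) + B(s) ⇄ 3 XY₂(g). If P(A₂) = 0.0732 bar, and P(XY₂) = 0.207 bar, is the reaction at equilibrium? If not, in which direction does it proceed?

at equilibrium

(B is a pure solid — omitted from Qp.)
Qp = P(XY₂)³ / P(A₂) = (0.207)³ / (0.0732) = 0.121
Qp = 0.121 = Kp, so the system is already at equilibrium.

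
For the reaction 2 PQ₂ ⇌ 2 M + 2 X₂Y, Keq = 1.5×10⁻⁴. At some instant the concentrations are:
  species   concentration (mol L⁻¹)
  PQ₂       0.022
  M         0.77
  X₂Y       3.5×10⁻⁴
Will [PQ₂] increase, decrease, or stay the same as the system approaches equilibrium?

Q = [M]²·[X₂Y]² / [PQ₂]² = (0.77)²·(3.5×10⁻⁴)² / (0.022)² = 1.5×10⁻⁴
Q = 1.5×10⁻⁴ = Keq; the system is at equilibrium.

stay the same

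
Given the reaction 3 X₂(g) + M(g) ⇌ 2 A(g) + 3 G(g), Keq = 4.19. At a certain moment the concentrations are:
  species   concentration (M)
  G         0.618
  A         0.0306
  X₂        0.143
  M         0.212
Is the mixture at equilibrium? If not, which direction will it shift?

no; Q < K, reaction proceeds forward

Q = [A]²·[G]³ / ([X₂]³·[M]) = (0.0306)²·(0.618)³ / ((0.143)³·(0.212)) = 0.357
Q = 0.357 < Keq = 4.19: net forward reaction.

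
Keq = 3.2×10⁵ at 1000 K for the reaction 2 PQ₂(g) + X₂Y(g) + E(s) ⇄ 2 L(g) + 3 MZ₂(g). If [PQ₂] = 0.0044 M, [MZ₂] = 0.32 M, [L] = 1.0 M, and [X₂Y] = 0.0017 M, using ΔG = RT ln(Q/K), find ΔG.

ΔG = 9.44 kJ/mol

(E is a pure solid — omitted from Q.)
Q = [L]²·[MZ₂]³ / ([PQ₂]²·[X₂Y]) = (1.0)²·(0.32)³ / ((0.0044)²·(0.0017)) = 9.96×10⁵
ΔG = RT ln(Q/Keq) = (8.314 J mol⁻¹ K⁻¹)(1000 K) × ln(9.96×10⁵/3.2×10⁵)
   = (8.314 kJ/mol)(1.135) = 9.44 kJ/mol
ΔG > 0, so the forward reaction is non-spontaneous (proceeds in reverse).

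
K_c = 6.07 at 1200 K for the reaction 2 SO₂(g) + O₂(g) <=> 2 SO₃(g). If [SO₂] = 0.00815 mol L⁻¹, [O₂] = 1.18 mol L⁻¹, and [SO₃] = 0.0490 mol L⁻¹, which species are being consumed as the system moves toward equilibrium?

Q_c = [SO₃]² / ([SO₂]²·[O₂]) = (0.0490)² / ((0.00815)²·(1.18)) = 30.6
Q_c = 30.6 > K_c = 6.07: net reverse reaction.

SO₃ (products)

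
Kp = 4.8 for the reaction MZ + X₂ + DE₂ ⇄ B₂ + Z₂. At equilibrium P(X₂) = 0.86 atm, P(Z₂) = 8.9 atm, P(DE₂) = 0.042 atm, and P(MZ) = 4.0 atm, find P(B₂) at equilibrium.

P(B₂) = 0.078 atm

At equilibrium, Kp = P(B₂)·P(Z₂) / (P(MZ)·P(X₂)·P(DE₂)) = 4.8.
(P(B₂))·(8.9) / ((4.0)·(0.86)·(0.042)) = 4.8
P(B₂) = 0.0779 = 0.078 atm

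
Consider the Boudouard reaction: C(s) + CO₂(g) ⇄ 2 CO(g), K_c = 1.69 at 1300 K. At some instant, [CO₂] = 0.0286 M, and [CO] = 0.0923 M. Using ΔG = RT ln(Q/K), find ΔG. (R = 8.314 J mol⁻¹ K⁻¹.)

ΔG = -18.8 kJ/mol

(C is a pure solid — omitted from Q_c.)
Q_c = [CO]² / [CO₂] = (0.0923)² / (0.0286) = 0.298
ΔG = RT ln(Q_c/K_c) = (8.314 J mol⁻¹ K⁻¹)(1300 K) × ln(0.298/1.69)
   = (10.81 kJ/mol)(-1.735) = -18.8 kJ/mol
ΔG < 0, so the forward reaction is spontaneous (proceeds forward).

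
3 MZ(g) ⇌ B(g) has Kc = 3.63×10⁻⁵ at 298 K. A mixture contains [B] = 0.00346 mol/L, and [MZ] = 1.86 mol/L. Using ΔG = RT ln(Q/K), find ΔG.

ΔG = 6.68 kJ/mol

Qc = [B] / [MZ]³ = (0.00346) / (1.86)³ = 5.38×10⁻⁴
ΔG = RT ln(Qc/Kc) = (8.314 J mol⁻¹ K⁻¹)(298 K) × ln(5.38×10⁻⁴/3.63×10⁻⁵)
   = (2.478 kJ/mol)(2.696) = 6.68 kJ/mol
ΔG > 0, so the forward reaction is non-spontaneous (proceeds in reverse).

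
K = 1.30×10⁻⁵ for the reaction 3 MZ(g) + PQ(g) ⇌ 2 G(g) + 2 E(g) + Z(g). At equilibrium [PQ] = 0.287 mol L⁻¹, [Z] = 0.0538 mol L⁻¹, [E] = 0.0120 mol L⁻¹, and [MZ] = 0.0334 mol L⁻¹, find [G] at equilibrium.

[G] = 0.00424 mol L⁻¹

At equilibrium, K = [G]²·[E]²·[Z] / ([MZ]³·[PQ]) = 1.30×10⁻⁵.
([G])²·(0.0120)²·(0.0538) / ((0.0334)³·(0.287)) = 1.30×10⁻⁵
[G]² = 1.79×10⁻⁵ ⇒ [G] = 0.00424 mol L⁻¹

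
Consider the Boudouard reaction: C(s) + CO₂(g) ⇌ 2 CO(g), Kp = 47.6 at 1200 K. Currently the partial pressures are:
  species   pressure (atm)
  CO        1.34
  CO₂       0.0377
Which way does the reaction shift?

at equilibrium

(C is a pure solid — omitted from Qp.)
Qp = P(CO)² / P(CO₂) = (1.34)² / (0.0377) = 47.6
Qp = 47.6 = Kp, so the system is already at equilibrium.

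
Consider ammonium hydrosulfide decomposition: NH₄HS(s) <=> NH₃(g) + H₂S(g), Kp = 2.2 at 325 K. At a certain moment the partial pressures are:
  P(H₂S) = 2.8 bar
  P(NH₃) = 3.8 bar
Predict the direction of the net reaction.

(NH₄HS is a pure solid — omitted from Qp.)
Qp = P(NH₃)·P(H₂S) = (3.8)·(2.8) = 11
Qp = 11 > Kp = 2.2, so the reverse reaction proceeds.

reverse (toward reactants)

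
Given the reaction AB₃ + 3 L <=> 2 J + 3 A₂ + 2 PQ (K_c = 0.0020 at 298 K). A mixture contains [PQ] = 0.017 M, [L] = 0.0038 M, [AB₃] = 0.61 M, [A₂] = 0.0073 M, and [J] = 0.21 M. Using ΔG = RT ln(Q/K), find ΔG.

Q_c = [J]²·[A₂]³·[PQ]² / ([AB₃]·[L]³) = (0.21)²·(0.0073)³·(0.017)² / ((0.61)·(0.0038)³) = 1.48×10⁻⁴
ΔG = RT ln(Q_c/K_c) = (8.314 J mol⁻¹ K⁻¹)(298 K) × ln(1.48×10⁻⁴/0.0020)
   = (2.478 kJ/mol)(-2.604) = -6.45 kJ/mol
ΔG < 0, so the forward reaction is spontaneous (proceeds forward).

ΔG = -6.45 kJ/mol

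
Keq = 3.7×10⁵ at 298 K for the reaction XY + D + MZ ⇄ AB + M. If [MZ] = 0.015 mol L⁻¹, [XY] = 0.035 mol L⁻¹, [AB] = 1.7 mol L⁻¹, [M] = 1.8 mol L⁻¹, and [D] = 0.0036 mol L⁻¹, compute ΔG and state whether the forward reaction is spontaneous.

ΔG = 3.66 kJ/mol; the forward reaction is non-spontaneous

Q = [AB]·[M] / ([XY]·[D]·[MZ]) = (1.7)·(1.8) / ((0.035)·(0.0036)·(0.015)) = 1.62×10⁶
ΔG = RT ln(Q/Keq) = (8.314 J mol⁻¹ K⁻¹)(298 K) × ln(1.62×10⁶/3.7×10⁵)
   = (2.478 kJ/mol)(1.477) = 3.66 kJ/mol
ΔG > 0, so the forward reaction is non-spontaneous (proceeds in reverse).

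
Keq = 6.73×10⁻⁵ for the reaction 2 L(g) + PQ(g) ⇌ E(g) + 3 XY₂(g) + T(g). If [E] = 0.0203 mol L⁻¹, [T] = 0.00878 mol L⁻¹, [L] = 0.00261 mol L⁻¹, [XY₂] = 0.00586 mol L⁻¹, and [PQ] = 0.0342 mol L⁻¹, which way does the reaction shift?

in the reverse direction

Q = [E]·[XY₂]³·[T] / ([L]²·[PQ]) = (0.0203)·(0.00586)³·(0.00878) / ((0.00261)²·(0.0342)) = 1.54×10⁻⁴
Q = 1.54×10⁻⁴ > Keq = 6.73×10⁻⁵, so the reverse reaction proceeds.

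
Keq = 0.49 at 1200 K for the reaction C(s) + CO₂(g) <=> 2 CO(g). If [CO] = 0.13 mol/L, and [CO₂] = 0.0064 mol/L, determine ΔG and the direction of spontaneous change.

ΔG = 16.8 kJ/mol; the forward reaction is non-spontaneous

(C is a pure solid — omitted from Q.)
Q = [CO]² / [CO₂] = (0.13)² / (0.0064) = 2.64
ΔG = RT ln(Q/Keq) = (8.314 J mol⁻¹ K⁻¹)(1200 K) × ln(2.64/0.49)
   = (9.977 kJ/mol)(1.684) = 16.8 kJ/mol
ΔG > 0, so the forward reaction is non-spontaneous (proceeds in reverse).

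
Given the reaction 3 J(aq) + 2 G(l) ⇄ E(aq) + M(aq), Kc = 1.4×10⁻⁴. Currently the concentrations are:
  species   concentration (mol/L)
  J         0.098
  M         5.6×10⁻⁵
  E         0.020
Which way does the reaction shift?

(G is a pure liquid — omitted from Qc.)
Qc = [E]·[M] / [J]³ = (0.020)·(5.6×10⁻⁵) / (0.098)³ = 0.0012
Qc = 0.0012 > Kc = 1.4×10⁻⁴, so the reverse reaction proceeds.

reverse (toward reactants)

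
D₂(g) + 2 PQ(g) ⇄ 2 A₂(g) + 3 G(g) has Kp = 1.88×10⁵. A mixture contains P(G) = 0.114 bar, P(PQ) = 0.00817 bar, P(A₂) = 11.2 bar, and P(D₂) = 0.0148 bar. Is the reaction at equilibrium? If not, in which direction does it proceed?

Qp = P(A₂)²·P(G)³ / (P(D₂)·P(PQ)²) = (11.2)²·(0.114)³ / ((0.0148)·(0.00817)²) = 1.88×10⁵
Qp = 1.88×10⁵ = Kp, so the system is already at equilibrium.

no net change (already at equilibrium)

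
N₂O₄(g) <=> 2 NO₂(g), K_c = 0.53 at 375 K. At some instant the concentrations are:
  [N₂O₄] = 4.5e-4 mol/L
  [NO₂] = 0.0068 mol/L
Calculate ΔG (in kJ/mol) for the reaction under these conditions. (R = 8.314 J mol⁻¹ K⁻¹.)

Q_c = [NO₂]² / [N₂O₄] = (0.0068)² / (4.5e-4) = 0.103
ΔG = RT ln(Q_c/K_c) = (8.314 J mol⁻¹ K⁻¹)(375 K) × ln(0.103/0.53)
   = (3.118 kJ/mol)(-1.638) = -5.11 kJ/mol
ΔG < 0, so the forward reaction is spontaneous (proceeds forward).

ΔG = -5.11 kJ/mol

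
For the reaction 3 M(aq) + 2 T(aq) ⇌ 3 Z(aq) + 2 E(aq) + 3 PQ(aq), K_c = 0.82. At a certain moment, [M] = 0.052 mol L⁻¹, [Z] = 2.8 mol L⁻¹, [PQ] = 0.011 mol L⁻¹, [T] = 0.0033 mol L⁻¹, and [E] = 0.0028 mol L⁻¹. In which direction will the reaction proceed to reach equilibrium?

to the right

Q_c = [Z]³·[E]²·[PQ]³ / ([M]³·[T]²) = (2.8)³·(0.0028)²·(0.011)³ / ((0.052)³·(0.0033)²) = 0.15
Q_c = 0.15 < K_c = 0.82, so the forward reaction proceeds.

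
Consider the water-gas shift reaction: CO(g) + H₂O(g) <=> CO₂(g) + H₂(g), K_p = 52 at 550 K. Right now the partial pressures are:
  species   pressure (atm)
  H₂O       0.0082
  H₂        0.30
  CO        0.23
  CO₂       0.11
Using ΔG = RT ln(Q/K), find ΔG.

ΔG = -4.98 kJ/mol

Q_p = P(CO₂)·P(H₂) / (P(CO)·P(H₂O)) = (0.11)·(0.30) / ((0.23)·(0.0082)) = 17.5
ΔG = RT ln(Q_p/K_p) = (8.314 J mol⁻¹ K⁻¹)(550 K) × ln(17.5/52)
   = (4.573 kJ/mol)(-1.089) = -4.98 kJ/mol
ΔG < 0, so the forward reaction is spontaneous (proceeds forward).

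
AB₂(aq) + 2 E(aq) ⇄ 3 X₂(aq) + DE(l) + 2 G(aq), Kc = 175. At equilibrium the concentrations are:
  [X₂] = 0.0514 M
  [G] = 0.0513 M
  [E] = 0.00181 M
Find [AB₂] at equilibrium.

(DE is a pure liquid — omitted from Kc.)
At equilibrium, Kc = [X₂]³·[G]² / ([AB₂]·[E]²) = 175.
(0.0514)³·(0.0513)² / (([AB₂])·(0.00181)²) = 175
[AB₂] = 6.23×10⁻⁴ M

[AB₂] = 6.23×10⁻⁴ M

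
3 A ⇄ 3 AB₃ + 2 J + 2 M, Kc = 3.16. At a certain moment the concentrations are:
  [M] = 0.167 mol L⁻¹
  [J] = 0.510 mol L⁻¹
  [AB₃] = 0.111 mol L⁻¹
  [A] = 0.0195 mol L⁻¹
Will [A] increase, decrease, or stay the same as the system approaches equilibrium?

decrease

Qc = [AB₃]³·[J]²·[M]² / [A]³ = (0.111)³·(0.510)²·(0.167)² / (0.0195)³ = 1.34
Qc = 1.34 < Kc = 3.16: net forward reaction.
A is a reactant, so it decreases.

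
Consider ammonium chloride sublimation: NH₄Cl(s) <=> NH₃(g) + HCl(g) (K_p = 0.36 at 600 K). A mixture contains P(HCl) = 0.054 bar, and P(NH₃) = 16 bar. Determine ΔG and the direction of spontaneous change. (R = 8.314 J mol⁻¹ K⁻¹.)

(NH₄Cl is a pure solid — omitted from Q_p.)
Q_p = P(NH₃)·P(HCl) = (16)·(0.054) = 0.864
ΔG = RT ln(Q_p/K_p) = (8.314 J mol⁻¹ K⁻¹)(600 K) × ln(0.864/0.36)
   = (4.988 kJ/mol)(0.8755) = 4.37 kJ/mol
ΔG > 0, so the forward reaction is non-spontaneous (proceeds in reverse).

ΔG = 4.37 kJ/mol; the forward reaction is non-spontaneous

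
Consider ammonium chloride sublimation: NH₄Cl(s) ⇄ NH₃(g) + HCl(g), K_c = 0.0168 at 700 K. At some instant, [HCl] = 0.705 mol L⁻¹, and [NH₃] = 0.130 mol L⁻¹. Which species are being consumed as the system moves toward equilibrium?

(NH₄Cl is a pure solid — omitted from Q_c.)
Q_c = [NH₃]·[HCl] = (0.130)·(0.705) = 0.0917
Q_c = 0.0917 > K_c = 0.0168: net reverse reaction.

NH₃, HCl (products)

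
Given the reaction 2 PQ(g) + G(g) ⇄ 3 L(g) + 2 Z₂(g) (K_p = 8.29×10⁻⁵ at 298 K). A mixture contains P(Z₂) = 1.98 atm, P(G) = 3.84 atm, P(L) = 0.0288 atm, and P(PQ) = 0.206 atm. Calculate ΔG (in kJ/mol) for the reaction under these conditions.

Q_p = P(L)³·P(Z₂)² / (P(PQ)²·P(G)) = (0.0288)³·(1.98)² / ((0.206)²·(3.84)) = 5.75×10⁻⁴
ΔG = RT ln(Q_p/K_p) = (8.314 J mol⁻¹ K⁻¹)(298 K) × ln(5.75×10⁻⁴/8.29×10⁻⁵)
   = (2.478 kJ/mol)(1.937) = 4.80 kJ/mol
ΔG > 0, so the forward reaction is non-spontaneous (proceeds in reverse).

ΔG = 4.80 kJ/mol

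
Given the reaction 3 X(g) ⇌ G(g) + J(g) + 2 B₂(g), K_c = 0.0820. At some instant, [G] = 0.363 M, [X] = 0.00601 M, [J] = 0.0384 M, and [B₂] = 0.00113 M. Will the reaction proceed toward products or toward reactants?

no net change (already at equilibrium)

Q_c = [G]·[J]·[B₂]² / [X]³ = (0.363)·(0.0384)·(0.00113)² / (0.00601)³ = 0.0820
Q_c = 0.0820 = K_c, so the system is already at equilibrium.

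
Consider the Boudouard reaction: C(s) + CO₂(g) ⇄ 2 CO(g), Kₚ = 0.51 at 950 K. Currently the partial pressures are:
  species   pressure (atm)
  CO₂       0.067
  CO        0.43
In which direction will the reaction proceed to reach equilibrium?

to the left

(C is a pure solid — omitted from Qₚ.)
Qₚ = P(CO)² / P(CO₂) = (0.43)² / (0.067) = 2.8
Qₚ = 2.8 > Kₚ = 0.51, so the reverse reaction proceeds.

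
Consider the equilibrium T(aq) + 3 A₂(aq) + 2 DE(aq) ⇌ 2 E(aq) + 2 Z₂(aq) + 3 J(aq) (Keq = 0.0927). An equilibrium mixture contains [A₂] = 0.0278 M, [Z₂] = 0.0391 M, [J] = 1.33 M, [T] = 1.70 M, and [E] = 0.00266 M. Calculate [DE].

[DE] = 0.0867 M

At equilibrium, Keq = [E]²·[Z₂]²·[J]³ / ([T]·[A₂]³·[DE]²) = 0.0927.
(0.00266)²·(0.0391)²·(1.33)³ / ((1.70)·(0.0278)³·([DE])²) = 0.0927
[DE]² = 0.00752 ⇒ [DE] = 0.0867 M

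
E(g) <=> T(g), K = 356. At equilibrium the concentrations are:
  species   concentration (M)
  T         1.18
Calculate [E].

[E] = 0.00331 M

At equilibrium, K = [T] / [E] = 356.
(1.18) / ([E]) = 356
[E] = 0.00331 M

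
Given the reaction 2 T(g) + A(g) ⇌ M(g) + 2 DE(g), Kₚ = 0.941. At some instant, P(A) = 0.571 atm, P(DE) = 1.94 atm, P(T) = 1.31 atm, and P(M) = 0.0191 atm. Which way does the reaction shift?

in the forward direction

Qₚ = P(M)·P(DE)² / (P(T)²·P(A)) = (0.0191)·(1.94)² / ((1.31)²·(0.571)) = 0.0734
Qₚ = 0.0734 < Kₚ = 0.941, so the forward reaction proceeds.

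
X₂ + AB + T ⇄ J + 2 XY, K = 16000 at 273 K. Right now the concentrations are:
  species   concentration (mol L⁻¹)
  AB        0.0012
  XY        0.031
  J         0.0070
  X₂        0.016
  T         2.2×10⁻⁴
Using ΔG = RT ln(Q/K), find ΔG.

ΔG = -5.24 kJ/mol

Q = [J]·[XY]² / ([X₂]·[AB]·[T]) = (0.0070)·(0.031)² / ((0.016)·(0.0012)·(2.2×10⁻⁴)) = 1590
ΔG = RT ln(Q/K) = (8.314 J mol⁻¹ K⁻¹)(273 K) × ln(1590/16000)
   = (2.270 kJ/mol)(-2.309) = -5.24 kJ/mol
ΔG < 0, so the forward reaction is spontaneous (proceeds forward).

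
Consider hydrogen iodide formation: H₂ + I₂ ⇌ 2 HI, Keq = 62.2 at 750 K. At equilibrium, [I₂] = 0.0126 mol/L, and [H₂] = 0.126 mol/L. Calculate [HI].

At equilibrium, Keq = [HI]² / ([H₂]·[I₂]) = 62.2.
([HI])² / ((0.126)·(0.0126)) = 62.2
[HI]² = 0.0987 ⇒ [HI] = 0.314 mol/L

[HI] = 0.314 mol/L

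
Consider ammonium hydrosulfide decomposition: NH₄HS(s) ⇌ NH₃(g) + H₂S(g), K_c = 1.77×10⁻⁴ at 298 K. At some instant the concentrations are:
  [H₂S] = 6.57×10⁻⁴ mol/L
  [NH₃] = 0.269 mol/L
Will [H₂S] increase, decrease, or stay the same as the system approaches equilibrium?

stay the same

(NH₄HS is a pure solid — omitted from Q_c.)
Q_c = [NH₃]·[H₂S] = (0.269)·(6.57×10⁻⁴) = 1.77×10⁻⁴
Q_c = 1.77×10⁻⁴ = K_c; the system is at equilibrium.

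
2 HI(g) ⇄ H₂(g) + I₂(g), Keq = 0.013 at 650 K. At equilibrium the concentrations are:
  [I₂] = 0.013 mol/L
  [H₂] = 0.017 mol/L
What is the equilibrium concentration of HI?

At equilibrium, Keq = [H₂]·[I₂] / [HI]² = 0.013.
(0.017)·(0.013) / ([HI])² = 0.013
[HI]² = 0.0170 ⇒ [HI] = 0.13 mol/L

[HI] = 0.13 mol/L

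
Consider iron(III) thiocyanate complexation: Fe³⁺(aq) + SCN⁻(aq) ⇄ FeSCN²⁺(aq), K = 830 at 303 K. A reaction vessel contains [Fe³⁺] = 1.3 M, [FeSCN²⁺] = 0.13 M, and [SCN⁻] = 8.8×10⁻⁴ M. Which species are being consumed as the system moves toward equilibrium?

Q = [FeSCN²⁺] / ([Fe³⁺]·[SCN⁻]) = (0.13) / ((1.3)·(8.8×10⁻⁴)) = 110
Q = 110 < K = 830: net forward reaction.

Fe³⁺, SCN⁻ (reactants)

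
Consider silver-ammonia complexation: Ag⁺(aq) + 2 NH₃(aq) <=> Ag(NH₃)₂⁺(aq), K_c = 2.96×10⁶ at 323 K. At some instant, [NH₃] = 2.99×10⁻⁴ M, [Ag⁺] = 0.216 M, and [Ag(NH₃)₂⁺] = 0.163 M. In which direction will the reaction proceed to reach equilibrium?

Q_c = [Ag(NH₃)₂⁺] / ([Ag⁺]·[NH₃]²) = (0.163) / ((0.216)·(2.99×10⁻⁴)²) = 8.44×10⁶
Q_c = 8.44×10⁶ > K_c = 2.96×10⁶, so the reverse reaction proceeds.

toward reactants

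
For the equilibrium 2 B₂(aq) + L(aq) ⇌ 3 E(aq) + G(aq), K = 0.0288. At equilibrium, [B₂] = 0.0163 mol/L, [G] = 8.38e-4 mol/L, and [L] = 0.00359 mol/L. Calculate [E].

[E] = 0.0320 mol/L

At equilibrium, K = [E]³·[G] / ([B₂]²·[L]) = 0.0288.
([E])³·(8.38e-4) / ((0.0163)²·(0.00359)) = 0.0288
[E]³ = 3.28e-5 ⇒ [E] = 0.0320 mol/L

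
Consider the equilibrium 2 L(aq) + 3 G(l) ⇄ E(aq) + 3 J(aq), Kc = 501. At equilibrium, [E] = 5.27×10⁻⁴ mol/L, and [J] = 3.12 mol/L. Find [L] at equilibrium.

(G is a pure liquid — omitted from Kc.)
At equilibrium, Kc = [E]·[J]³ / [L]² = 501.
(5.27×10⁻⁴)·(3.12)³ / ([L])² = 501
[L]² = 3.19×10⁻⁵ ⇒ [L] = 0.00565 mol/L

[L] = 0.00565 mol/L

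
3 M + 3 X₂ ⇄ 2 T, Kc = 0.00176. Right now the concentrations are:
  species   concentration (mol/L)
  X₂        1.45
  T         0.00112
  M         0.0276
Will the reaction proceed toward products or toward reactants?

Qc = [T]² / ([M]³·[X₂]³) = (0.00112)² / ((0.0276)³·(1.45)³) = 0.0196
Qc = 0.0196 > Kc = 0.00176, so the reverse reaction proceeds.

reverse (toward reactants)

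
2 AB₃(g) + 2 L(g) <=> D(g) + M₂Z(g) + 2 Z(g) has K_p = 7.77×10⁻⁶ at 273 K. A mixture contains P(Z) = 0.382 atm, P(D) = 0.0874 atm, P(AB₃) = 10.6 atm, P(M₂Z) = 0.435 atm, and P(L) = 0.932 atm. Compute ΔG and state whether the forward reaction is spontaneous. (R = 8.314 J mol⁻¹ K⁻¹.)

Q_p = P(D)·P(M₂Z)·P(Z)² / (P(AB₃)²·P(L)²) = (0.0874)·(0.435)·(0.382)² / ((10.6)²·(0.932)²) = 5.68×10⁻⁵
ΔG = RT ln(Q_p/K_p) = (8.314 J mol⁻¹ K⁻¹)(273 K) × ln(5.68×10⁻⁵/7.77×10⁻⁶)
   = (2.270 kJ/mol)(1.989) = 4.52 kJ/mol
ΔG > 0, so the forward reaction is non-spontaneous (proceeds in reverse).

ΔG = 4.52 kJ/mol; the forward reaction is non-spontaneous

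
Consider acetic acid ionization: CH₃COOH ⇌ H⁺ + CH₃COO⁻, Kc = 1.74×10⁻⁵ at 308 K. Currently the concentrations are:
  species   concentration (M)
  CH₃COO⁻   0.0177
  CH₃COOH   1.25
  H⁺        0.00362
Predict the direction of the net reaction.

reverse (toward reactants)

Qc = [H⁺]·[CH₃COO⁻] / [CH₃COOH] = (0.00362)·(0.0177) / (1.25) = 5.13×10⁻⁵
Qc = 5.13×10⁻⁵ > Kc = 1.74×10⁻⁵, so the reverse reaction proceeds.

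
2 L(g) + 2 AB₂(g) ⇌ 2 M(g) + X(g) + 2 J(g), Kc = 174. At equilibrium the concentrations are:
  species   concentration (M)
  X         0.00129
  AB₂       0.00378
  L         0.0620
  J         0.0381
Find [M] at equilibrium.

[M] = 2.26 M

At equilibrium, Kc = [M]²·[X]·[J]² / ([L]²·[AB₂]²) = 174.
([M])²·(0.00129)·(0.0381)² / ((0.0620)²·(0.00378)²) = 174
[M]² = 5.10 ⇒ [M] = 2.26 M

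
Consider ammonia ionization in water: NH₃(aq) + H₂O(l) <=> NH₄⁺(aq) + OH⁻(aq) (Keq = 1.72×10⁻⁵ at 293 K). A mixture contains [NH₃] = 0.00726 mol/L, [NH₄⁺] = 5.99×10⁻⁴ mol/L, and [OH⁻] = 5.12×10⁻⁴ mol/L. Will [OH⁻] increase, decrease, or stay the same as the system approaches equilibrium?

(H₂O is a pure liquid — omitted from Q.)
Q = [NH₄⁺]·[OH⁻] / [NH₃] = (5.99×10⁻⁴)·(5.12×10⁻⁴) / (0.00726) = 4.22×10⁻⁵
Q = 4.22×10⁻⁵ > Keq = 1.72×10⁻⁵: net reverse reaction.
OH⁻ is a product, so it decreases.

decrease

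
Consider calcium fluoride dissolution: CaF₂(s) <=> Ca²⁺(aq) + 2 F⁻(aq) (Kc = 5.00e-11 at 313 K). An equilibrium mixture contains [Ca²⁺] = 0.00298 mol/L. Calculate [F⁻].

(CaF₂ is a pure solid — omitted from Kc.)
At equilibrium, Kc = [Ca²⁺]·[F⁻]² = 5.00e-11.
(0.00298)·([F⁻])² = 5.00e-11
[F⁻]² = 1.68e-8 ⇒ [F⁻] = 1.30e-4 mol/L

[F⁻] = 1.30e-4 mol/L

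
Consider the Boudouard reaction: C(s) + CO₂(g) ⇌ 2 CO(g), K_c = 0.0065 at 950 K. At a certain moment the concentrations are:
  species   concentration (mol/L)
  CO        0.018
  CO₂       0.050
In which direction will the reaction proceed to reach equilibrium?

no net change (already at equilibrium)

(C is a pure solid — omitted from Q_c.)
Q_c = [CO]² / [CO₂] = (0.018)² / (0.050) = 0.0065
Q_c = 0.0065 = K_c, so the system is already at equilibrium.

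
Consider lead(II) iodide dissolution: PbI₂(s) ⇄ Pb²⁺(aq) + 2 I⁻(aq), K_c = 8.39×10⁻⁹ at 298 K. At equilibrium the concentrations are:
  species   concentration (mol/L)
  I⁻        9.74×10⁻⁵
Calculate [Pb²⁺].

[Pb²⁺] = 0.884 mol/L

(PbI₂ is a pure solid — omitted from K_c.)
At equilibrium, K_c = [Pb²⁺]·[I⁻]² = 8.39×10⁻⁹.
([Pb²⁺])·(9.74×10⁻⁵)² = 8.39×10⁻⁹
[Pb²⁺] = 0.884 mol/L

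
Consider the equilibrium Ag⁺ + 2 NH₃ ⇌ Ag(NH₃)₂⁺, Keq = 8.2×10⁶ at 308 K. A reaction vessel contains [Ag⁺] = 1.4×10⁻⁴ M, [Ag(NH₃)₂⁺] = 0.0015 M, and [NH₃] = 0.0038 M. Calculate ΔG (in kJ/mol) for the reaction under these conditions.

Q = [Ag(NH₃)₂⁺] / ([Ag⁺]·[NH₃]²) = (0.0015) / ((1.4×10⁻⁴)·(0.0038)²) = 7.42×10⁵
ΔG = RT ln(Q/Keq) = (8.314 J mol⁻¹ K⁻¹)(308 K) × ln(7.42×10⁵/8.2×10⁶)
   = (2.561 kJ/mol)(-2.403) = -6.15 kJ/mol
ΔG < 0, so the forward reaction is spontaneous (proceeds forward).

ΔG = -6.15 kJ/mol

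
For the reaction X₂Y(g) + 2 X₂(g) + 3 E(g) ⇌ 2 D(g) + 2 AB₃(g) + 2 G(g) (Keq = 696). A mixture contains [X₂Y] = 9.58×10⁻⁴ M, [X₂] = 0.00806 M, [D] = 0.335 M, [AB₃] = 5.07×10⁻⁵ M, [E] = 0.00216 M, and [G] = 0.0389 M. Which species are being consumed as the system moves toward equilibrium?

Q = [D]²·[AB₃]²·[G]² / ([X₂Y]·[X₂]²·[E]³) = (0.335)²·(5.07×10⁻⁵)²·(0.0389)² / ((9.58×10⁻⁴)·(0.00806)²·(0.00216)³) = 696
Q = 696 = Keq; the system is at equilibrium.

none (at equilibrium)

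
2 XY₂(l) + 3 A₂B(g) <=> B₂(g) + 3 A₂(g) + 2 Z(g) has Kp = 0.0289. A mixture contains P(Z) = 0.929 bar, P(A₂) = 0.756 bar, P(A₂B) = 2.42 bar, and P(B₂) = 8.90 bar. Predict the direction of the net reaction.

in the reverse direction

(XY₂ is a pure liquid — omitted from Qp.)
Qp = P(B₂)·P(A₂)³·P(Z)² / P(A₂B)³ = (8.90)·(0.756)³·(0.929)² / (2.42)³ = 0.234
Qp = 0.234 > Kp = 0.0289, so the reverse reaction proceeds.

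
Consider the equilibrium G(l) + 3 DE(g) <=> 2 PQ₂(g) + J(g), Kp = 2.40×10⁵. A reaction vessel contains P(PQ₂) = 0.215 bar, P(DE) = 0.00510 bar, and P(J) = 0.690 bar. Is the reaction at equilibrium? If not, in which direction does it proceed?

(G is a pure liquid — omitted from Qp.)
Qp = P(PQ₂)²·P(J) / P(DE)³ = (0.215)²·(0.690) / (0.00510)³ = 2.40×10⁵
Qp = 2.40×10⁵ = Kp, so the system is already at equilibrium.

at equilibrium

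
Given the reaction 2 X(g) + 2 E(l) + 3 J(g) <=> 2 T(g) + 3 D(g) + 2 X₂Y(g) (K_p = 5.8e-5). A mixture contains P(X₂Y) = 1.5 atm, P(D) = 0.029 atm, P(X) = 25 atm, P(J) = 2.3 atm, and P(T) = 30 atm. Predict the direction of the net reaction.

(E is a pure liquid — omitted from Q_p.)
Q_p = P(T)²·P(D)³·P(X₂Y)² / (P(X)²·P(J)³) = (30)²·(0.029)³·(1.5)² / ((25)²·(2.3)³) = 6.5e-6
Q_p = 6.5e-6 < K_p = 5.8e-5, so the forward reaction proceeds.

in the forward direction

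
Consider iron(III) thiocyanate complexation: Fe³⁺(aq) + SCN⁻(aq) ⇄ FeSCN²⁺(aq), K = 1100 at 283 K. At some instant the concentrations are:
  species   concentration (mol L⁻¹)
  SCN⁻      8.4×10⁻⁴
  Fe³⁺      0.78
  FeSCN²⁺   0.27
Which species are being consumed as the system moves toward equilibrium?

Q = [FeSCN²⁺] / ([Fe³⁺]·[SCN⁻]) = (0.27) / ((0.78)·(8.4×10⁻⁴)) = 410
Q = 410 < K = 1100: net forward reaction.

Fe³⁺, SCN⁻ (reactants)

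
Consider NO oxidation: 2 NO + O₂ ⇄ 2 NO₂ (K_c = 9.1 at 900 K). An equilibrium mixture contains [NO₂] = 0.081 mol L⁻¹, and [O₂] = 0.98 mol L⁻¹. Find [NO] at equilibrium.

At equilibrium, K_c = [NO₂]² / ([NO]²·[O₂]) = 9.1.
(0.081)² / (([NO])²·(0.98)) = 9.1
[NO]² = 7.36×10⁻⁴ ⇒ [NO] = 0.027 mol L⁻¹

[NO] = 0.027 mol L⁻¹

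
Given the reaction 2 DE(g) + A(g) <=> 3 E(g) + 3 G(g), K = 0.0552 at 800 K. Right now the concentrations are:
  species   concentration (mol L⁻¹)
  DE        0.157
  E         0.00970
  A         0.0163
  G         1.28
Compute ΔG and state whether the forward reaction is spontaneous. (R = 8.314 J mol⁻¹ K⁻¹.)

ΔG = -16.3 kJ/mol; the forward reaction is spontaneous

Q = [E]³·[G]³ / ([DE]²·[A]) = (0.00970)³·(1.28)³ / ((0.157)²·(0.0163)) = 0.00476
ΔG = RT ln(Q/K) = (8.314 J mol⁻¹ K⁻¹)(800 K) × ln(0.00476/0.0552)
   = (6.651 kJ/mol)(-2.451) = -16.3 kJ/mol
ΔG < 0, so the forward reaction is spontaneous (proceeds forward).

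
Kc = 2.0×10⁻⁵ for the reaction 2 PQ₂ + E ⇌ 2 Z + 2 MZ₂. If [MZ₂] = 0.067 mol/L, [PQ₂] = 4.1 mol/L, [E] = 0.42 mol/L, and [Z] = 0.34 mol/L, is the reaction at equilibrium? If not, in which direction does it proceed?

to the left

Qc = [Z]²·[MZ₂]² / ([PQ₂]²·[E]) = (0.34)²·(0.067)² / ((4.1)²·(0.42)) = 7.4×10⁻⁵
Qc = 7.4×10⁻⁵ > Kc = 2.0×10⁻⁵, so the reverse reaction proceeds.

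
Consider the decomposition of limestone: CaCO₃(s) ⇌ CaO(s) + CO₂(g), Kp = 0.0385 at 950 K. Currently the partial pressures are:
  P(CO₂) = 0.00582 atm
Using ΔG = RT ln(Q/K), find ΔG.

ΔG = -14.9 kJ/mol

(CaCO₃, CaO are pure solids — omitted from Qp.)
Qp = P(CO₂) = 0.00582
ΔG = RT ln(Qp/Kp) = (8.314 J mol⁻¹ K⁻¹)(950 K) × ln(0.00582/0.0385)
   = (7.898 kJ/mol)(-1.889) = -14.9 kJ/mol
ΔG < 0, so the forward reaction is spontaneous (proceeds forward).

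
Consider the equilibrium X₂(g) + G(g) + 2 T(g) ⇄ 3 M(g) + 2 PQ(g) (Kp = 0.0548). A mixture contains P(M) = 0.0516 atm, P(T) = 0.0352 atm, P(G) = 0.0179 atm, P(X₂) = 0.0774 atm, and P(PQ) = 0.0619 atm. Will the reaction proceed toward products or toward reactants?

Qp = P(M)³·P(PQ)² / (P(X₂)·P(G)·P(T)²) = (0.0516)³·(0.0619)² / ((0.0774)·(0.0179)·(0.0352)²) = 0.307
Qp = 0.307 > Kp = 0.0548, so the reverse reaction proceeds.

toward reactants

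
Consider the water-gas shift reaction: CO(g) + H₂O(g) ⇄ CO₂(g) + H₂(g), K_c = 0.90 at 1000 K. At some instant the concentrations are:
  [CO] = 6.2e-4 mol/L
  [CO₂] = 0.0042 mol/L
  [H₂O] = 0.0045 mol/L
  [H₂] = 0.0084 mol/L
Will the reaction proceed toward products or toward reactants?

Q_c = [CO₂]·[H₂] / ([CO]·[H₂O]) = (0.0042)·(0.0084) / ((6.2e-4)·(0.0045)) = 13
Q_c = 13 > K_c = 0.90, so the reverse reaction proceeds.

in the reverse direction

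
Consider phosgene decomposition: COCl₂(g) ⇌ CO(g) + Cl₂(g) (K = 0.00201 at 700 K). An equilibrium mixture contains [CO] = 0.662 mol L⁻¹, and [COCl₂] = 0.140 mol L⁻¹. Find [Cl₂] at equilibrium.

At equilibrium, K = [CO]·[Cl₂] / [COCl₂] = 0.00201.
(0.662)·([Cl₂]) / (0.140) = 0.00201
[Cl₂] = 4.25×10⁻⁴ mol L⁻¹

[Cl₂] = 4.25×10⁻⁴ mol L⁻¹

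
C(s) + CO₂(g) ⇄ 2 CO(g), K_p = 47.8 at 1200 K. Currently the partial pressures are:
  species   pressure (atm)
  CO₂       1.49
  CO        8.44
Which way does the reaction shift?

(C is a pure solid — omitted from Q_p.)
Q_p = P(CO)² / P(CO₂) = (8.44)² / (1.49) = 47.8
Q_p = 47.8 = K_p, so the system is already at equilibrium.

at equilibrium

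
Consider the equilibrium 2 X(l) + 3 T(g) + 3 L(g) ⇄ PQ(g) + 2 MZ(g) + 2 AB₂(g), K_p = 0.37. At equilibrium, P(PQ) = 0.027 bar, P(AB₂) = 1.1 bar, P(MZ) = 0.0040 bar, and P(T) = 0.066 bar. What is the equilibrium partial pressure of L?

(X is a pure liquid — omitted from K_p.)
At equilibrium, K_p = P(PQ)·P(MZ)²·P(AB₂)² / (P(T)³·P(L)³) = 0.37.
(0.027)·(0.0040)²·(1.1)² / ((0.066)³·(P(L))³) = 0.37
P(L)³ = 0.00491 ⇒ P(L) = 0.17 bar

P(L) = 0.17 bar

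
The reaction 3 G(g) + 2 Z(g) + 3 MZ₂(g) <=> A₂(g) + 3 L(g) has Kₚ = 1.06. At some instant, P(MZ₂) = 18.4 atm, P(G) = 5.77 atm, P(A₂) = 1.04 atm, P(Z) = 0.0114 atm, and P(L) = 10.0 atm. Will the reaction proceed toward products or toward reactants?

reverse (toward reactants)

Qₚ = P(A₂)·P(L)³ / (P(G)³·P(Z)²·P(MZ₂)³) = (1.04)·(10.0)³ / ((5.77)³·(0.0114)²·(18.4)³) = 6.69
Qₚ = 6.69 > Kₚ = 1.06, so the reverse reaction proceeds.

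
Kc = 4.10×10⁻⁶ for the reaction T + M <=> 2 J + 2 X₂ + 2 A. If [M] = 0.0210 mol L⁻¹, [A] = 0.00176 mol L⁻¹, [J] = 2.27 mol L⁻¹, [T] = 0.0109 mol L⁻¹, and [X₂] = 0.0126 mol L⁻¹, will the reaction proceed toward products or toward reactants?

to the left

Qc = [J]²·[X₂]²·[A]² / ([T]·[M]) = (2.27)²·(0.0126)²·(0.00176)² / ((0.0109)·(0.0210)) = 1.11×10⁻⁵
Qc = 1.11×10⁻⁵ > Kc = 4.10×10⁻⁶, so the reverse reaction proceeds.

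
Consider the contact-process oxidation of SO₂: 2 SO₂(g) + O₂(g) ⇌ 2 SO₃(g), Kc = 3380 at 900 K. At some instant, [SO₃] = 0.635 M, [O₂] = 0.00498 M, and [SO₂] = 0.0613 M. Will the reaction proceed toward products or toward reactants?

Qc = [SO₃]² / ([SO₂]²·[O₂]) = (0.635)² / ((0.0613)²·(0.00498)) = 21500
Qc = 21500 > Kc = 3380, so the reverse reaction proceeds.

to the left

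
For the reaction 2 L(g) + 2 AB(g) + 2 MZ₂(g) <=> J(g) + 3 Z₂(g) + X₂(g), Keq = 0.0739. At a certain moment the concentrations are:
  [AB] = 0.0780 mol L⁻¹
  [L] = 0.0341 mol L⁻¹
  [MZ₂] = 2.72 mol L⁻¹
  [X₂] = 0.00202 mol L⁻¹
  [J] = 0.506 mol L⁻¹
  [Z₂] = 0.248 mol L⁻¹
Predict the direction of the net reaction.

Q = [J]·[Z₂]³·[X₂] / ([L]²·[AB]²·[MZ₂]²) = (0.506)·(0.248)³·(0.00202) / ((0.0341)²·(0.0780)²·(2.72)²) = 0.298
Q = 0.298 > Keq = 0.0739, so the reverse reaction proceeds.

toward reactants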